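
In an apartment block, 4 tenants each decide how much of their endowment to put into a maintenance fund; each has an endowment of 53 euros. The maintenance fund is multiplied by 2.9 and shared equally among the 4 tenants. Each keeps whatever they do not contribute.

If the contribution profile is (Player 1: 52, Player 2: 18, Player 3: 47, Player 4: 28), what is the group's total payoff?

487.50 euros

Total contributed: 52 + 18 + 47 + 28 = 145; total kept: 4 × 53 − 145 = 67.
The maintenance fund pays out 2.9 × 145 = 420.50 in aggregate.
Group total = 67 + 420.50 = 487.50.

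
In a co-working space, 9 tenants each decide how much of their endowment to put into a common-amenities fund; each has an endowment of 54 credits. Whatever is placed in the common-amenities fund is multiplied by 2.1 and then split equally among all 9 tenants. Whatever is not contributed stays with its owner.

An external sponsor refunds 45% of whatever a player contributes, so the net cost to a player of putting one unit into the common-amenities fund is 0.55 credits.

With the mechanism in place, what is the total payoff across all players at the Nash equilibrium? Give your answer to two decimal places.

The effective private return is (2.1/9) / 0.55 = 0.4242, which is still under 1, so the mechanism doesn't change anyone's dominant strategy: zero contribution.
Everyone keeps their endowment and the group total is 9 × 54 = 486.

486.00 credits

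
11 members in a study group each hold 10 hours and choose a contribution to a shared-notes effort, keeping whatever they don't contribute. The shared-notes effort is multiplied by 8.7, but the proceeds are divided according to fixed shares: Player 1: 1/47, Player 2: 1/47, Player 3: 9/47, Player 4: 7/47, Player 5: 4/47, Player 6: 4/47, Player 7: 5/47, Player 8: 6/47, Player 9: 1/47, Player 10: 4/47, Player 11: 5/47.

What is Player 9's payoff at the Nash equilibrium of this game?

For player j, contributing a unit is worthwhile iff 8.7 × (j's share) ≥ 1, i.e. iff j's share is at least 0.1149.
The shares above 0.1149 belong to Player 3, Player 4 and Player 8, contributing 10 each; the remaining 8 contribute 0. Total contributed: 30.
Player 9 keeps 10 and receives 8.7 × 30 × 1/47 = 5.55 from the shared-notes effort, for a payoff of 15.55.

15.55 hours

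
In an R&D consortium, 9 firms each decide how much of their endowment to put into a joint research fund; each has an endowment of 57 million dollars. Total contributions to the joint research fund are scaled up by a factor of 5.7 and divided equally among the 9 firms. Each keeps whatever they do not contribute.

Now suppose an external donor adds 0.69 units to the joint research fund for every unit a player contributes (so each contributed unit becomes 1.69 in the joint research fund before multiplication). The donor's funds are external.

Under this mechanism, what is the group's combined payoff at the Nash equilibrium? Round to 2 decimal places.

4941.73 million dollars

With the mechanism, a contributed unit returns 5.7 × 1.69 / 9 = 1.0703 per unit of net cost to the contributor — now above 1 — so contributing fully is weakly dominant for every player.
So the Nash equilibrium is full contribution by all 9; the group earns 5.7 × 1.69 × 513 = 4941.73.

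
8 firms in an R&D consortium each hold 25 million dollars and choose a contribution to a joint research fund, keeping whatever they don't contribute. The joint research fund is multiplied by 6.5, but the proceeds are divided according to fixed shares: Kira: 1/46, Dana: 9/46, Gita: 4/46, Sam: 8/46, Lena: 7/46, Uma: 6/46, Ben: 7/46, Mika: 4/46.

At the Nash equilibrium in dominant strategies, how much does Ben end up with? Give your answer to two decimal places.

A player with share s gets back 6.5·s per unit contributed, so full contribution is dominant for anyone with s > 1/6.5 = 0.1538 and zero contribution is dominant for anyone below.
Dana and Sam clear that bar, contributing 25 each; the remaining 6 contribute 0. Total contributed: 50.
Ben keeps 25 and receives 6.5 × 50 × 7/46 = 49.46 from the joint research fund, for a payoff of 74.46.

74.46 million dollars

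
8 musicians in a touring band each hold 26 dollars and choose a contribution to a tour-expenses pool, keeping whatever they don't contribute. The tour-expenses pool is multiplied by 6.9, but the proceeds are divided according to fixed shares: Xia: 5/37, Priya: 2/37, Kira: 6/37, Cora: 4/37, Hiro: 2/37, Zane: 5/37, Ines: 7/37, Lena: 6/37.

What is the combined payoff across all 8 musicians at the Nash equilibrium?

For player j, contributing a unit is worthwhile iff 6.9 × (j's share) ≥ 1, i.e. iff j's share is at least 0.1449.
The shares above 0.1449 belong to Kira, Ines and Lena, contributing 26 each; the remaining 5 contribute 0. Total contributed: 78.
The tour-expenses pool pays out 6.9 × 78 = 538.20 in total (split across the unequal shares, but the aggregate is all that matters for the group sum).
The 5 free-riders keep 26 each, adding 130. Group total = 130 + 538.20 = 668.20.

668.20 dollars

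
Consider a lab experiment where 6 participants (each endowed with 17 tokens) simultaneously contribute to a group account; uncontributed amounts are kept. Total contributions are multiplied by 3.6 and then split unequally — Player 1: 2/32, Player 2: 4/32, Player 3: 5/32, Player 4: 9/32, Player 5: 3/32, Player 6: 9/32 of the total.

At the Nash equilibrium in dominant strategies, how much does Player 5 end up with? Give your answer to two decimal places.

Each unit j contributes comes back to j as 3.6 × (j's share), so j prefers to contribute only if that share exceeds 1/3.6 = 0.2778; otherwise keeping the unit dominates.
Player 4 and Player 6 clear that bar, contributing 17 each; the remaining 4 contribute 0. Total contributed: 34.
Player 5 keeps 17 and receives 3.6 × 34 × 3/32 = 11.48 from the group account, for a payoff of 28.48.

28.48 tokens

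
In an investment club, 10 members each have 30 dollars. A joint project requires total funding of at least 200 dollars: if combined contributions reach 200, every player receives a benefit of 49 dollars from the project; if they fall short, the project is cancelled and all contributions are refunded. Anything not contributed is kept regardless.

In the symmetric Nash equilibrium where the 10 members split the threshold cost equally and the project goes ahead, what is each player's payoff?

59 dollars

Equal share of the threshold: 200/10 = 20.
At this profile no one gains by cutting their contribution: any cut drops the total below 200, the project is cancelled, contributions are refunded, and the deviator ends with 30, which is less than 30 − 20 + 49 = 59. Contributing more than 20 just wastes the excess. So contributing exactly 20 is a best response.
Each player's payoff: 30 − 20 + 49 = 59.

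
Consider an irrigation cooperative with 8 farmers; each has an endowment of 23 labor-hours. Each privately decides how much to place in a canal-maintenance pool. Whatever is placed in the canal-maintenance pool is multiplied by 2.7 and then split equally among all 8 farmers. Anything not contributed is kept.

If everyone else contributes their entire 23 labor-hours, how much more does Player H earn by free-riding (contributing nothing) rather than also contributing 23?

15.24 labor-hours

Switching from a contribution of 23 to 0 lets Player H keep an extra 23 labor-hours, but lowers the canal-maintenance pool by 23, which costs Player H their own share of that drop: 2.7/8 × 23 = 7.76.
Net gain = 23 − 7.76 = 15.24. The private return per contributed unit (0.3375) is below 1, so free-riding is indeed the best response regardless of what the others do.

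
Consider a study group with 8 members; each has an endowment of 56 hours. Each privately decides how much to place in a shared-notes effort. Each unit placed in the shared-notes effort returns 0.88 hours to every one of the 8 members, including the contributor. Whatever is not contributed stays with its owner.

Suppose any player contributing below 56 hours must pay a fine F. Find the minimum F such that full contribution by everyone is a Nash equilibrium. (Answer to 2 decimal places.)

Given the others contribute fully, the best deviation is to contribute 0 (any partial contribution still incurs the fine and gives up units whose private return 0.88 is below 1).
Deviating from 56 to 0 saves 56 hours but forfeits the deviator's share of the drop in the shared-notes effort: 0.88 × 56 = 49.28.
So the deviation gain is 56 − 49.28 = 6.72, and the fine must be at least 6.72 hours to wipe it out.

6.72 hours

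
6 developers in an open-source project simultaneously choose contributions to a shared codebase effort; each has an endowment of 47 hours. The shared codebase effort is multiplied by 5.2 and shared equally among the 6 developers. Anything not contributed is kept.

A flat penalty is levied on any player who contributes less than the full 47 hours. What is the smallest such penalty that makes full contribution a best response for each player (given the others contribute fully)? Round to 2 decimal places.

6.27 hours

Given the others contribute fully, the best deviation is to contribute 0 (any partial contribution still incurs the fine and gives up units whose private return 0.8667 is below 1).
Deviating from 47 to 0 saves 47 hours but forfeits the deviator's share of the drop in the shared codebase effort: 5.2/6 × 47 = 40.73.
So the deviation gain is 47 − 40.73 = 6.27, and the fine must be at least 6.27 hours to wipe it out.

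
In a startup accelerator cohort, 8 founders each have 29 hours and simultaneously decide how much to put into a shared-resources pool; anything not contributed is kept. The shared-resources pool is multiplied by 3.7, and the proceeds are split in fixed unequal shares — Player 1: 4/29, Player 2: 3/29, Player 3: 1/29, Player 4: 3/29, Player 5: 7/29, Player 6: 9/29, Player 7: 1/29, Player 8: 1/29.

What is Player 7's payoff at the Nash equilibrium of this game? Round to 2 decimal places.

32.70 hours

Player j's private return per contributed unit is 3.7 × (j's share). Contributing is weakly dominant for j when that share is at least 1/3.7 = 0.2703, and contributing 0 is dominant otherwise.
Player 6 alone (share 9/29) is above the threshold, contributing 29; the remaining 7 contribute 0. Total contributed: 29.
Player 7 keeps 29 and receives 3.7 × 29 × 1/29 = 3.70 from the shared-resources pool, for a payoff of 32.70.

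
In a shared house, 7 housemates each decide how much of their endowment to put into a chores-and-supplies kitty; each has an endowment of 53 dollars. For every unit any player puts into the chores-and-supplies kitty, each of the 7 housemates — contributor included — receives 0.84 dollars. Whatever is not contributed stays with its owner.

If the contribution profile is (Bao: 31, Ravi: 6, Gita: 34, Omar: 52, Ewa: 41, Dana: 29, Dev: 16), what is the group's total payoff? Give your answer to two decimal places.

Total contributed: 31 + 6 + 34 + 52 + 41 + 29 + 16 = 209; total kept: 7 × 53 − 209 = 162.
The chores-and-supplies kitty pays out 0.84 × 7 × 209 = 1228.92 in aggregate.
Group total = 162 + 1228.92 = 1390.92.

1390.92 dollars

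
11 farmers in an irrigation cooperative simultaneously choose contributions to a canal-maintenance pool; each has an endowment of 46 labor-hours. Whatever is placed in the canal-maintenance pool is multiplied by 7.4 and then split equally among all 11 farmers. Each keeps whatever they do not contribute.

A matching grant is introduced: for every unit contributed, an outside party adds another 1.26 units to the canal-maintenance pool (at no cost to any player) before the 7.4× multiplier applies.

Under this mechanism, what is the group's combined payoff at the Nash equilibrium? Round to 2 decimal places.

8462.34 labor-hours

Under the mechanism each unit contributed yields 7.4 × 2.26 / 11 = 1.5204 back to its contributor per unit of net cost, which exceeds 1, making full contribution the dominant choice for everyone.
So the Nash equilibrium is full contribution by all 11; the group earns 7.4 × 2.26 × 506 = 8462.34.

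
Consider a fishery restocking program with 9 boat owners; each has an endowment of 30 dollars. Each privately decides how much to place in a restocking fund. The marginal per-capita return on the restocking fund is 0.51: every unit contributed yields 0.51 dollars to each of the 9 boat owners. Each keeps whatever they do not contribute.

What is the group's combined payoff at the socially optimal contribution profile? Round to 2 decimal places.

Each contributed unit returns 4.590 to the group as a whole (0.51 to each of 9 players), which exceeds 1, so the social optimum is full contribution: group total = 4.590 × 270 = 1239.30.

1239.30 dollars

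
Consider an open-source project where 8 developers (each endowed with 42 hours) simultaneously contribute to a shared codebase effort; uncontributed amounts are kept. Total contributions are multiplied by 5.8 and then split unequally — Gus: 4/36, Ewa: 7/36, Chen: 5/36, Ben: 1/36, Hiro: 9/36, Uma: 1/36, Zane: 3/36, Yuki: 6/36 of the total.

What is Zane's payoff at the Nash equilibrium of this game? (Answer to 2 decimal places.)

A player with share s gets back 5.8·s per unit contributed, so full contribution is dominant for anyone with s > 1/5.8 = 0.1724 and zero contribution is dominant for anyone below.
The shares above 0.1724 belong to Ewa and Hiro, contributing 42 each; the remaining 6 contribute 0. Total contributed: 84.
Zane keeps 42 and receives 5.8 × 84 × 3/36 = 40.60 from the shared codebase effort, for a payoff of 82.60.

82.60 hours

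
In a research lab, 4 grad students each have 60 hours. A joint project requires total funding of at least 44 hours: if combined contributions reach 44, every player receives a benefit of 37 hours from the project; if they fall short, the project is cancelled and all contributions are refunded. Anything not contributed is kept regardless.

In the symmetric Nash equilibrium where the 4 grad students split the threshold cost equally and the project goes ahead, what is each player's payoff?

86 hours

Equal share of the threshold: 44/4 = 11.
At this profile no one gains by cutting their contribution: any cut drops the total below 44, the project is cancelled, contributions are refunded, and the deviator ends with 60, which is less than 60 − 11 + 37 = 86. Contributing more than 11 just wastes the excess. So contributing exactly 11 is a best response.
Each player's payoff: 60 − 11 + 37 = 86.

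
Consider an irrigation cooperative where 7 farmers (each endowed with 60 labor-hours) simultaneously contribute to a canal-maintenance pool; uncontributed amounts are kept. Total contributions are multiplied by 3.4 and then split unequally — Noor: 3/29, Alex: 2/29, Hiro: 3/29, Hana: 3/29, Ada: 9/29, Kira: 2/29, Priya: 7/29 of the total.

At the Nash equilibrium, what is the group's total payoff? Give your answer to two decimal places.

564.00 labor-hours

Player j's private return per contributed unit is 3.4 × (j's share). Contributing is weakly dominant for j when that share is at least 1/3.4 = 0.2941, and contributing 0 is dominant otherwise.
Ada alone (share 9/29) is above the threshold, contributing 60; the remaining 6 contribute 0. Total contributed: 60.
The canal-maintenance pool pays out 3.4 × 60 = 204.00 in total (split across the unequal shares, but the aggregate is all that matters for the group sum).
The 6 free-riders keep 60 each, adding 360. Group total = 360 + 204.00 = 564.00.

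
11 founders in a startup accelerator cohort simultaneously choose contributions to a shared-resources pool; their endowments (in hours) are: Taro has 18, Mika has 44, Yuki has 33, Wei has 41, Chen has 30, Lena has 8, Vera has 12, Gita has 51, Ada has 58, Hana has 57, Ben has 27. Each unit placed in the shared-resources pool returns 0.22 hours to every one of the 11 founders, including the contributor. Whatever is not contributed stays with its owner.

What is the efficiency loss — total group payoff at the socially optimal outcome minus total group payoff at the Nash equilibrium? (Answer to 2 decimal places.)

538.18 hours

The private return per contributed unit is 0.22 < 1 for everyone, so the Nash equilibrium is zero contribution and the group total is Σ E_j = 18 + 44 + 33 + 41 + 30 + 8 + 12 + 51 + 58 + 57 + 27 = 379.
Each contributed unit returns 2.420 to the group, so the social optimum is full contribution by everyone: group total = 2.420 × 379 = 917.18.
Efficiency loss = (2.420 − 1) × 379 = 538.18.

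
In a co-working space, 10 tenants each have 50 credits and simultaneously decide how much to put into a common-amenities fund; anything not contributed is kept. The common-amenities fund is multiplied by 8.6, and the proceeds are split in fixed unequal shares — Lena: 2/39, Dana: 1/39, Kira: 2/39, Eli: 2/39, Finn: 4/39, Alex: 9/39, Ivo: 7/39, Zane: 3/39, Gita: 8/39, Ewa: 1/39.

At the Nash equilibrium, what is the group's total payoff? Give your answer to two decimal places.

A player with share s gets back 8.6·s per unit contributed, so full contribution is dominant for anyone with s > 1/8.6 = 0.1163 and zero contribution is dominant for anyone below.
Alex, Ivo and Gita are above the threshold, contributing 50 each; the remaining 7 contribute 0. Total contributed: 150.
The common-amenities fund pays out 8.6 × 150 = 1290.00 in total (split across the unequal shares, but the aggregate is all that matters for the group sum).
The 7 free-riders keep 50 each, adding 350. Group total = 350 + 1290.00 = 1640.00.

1640.00 credits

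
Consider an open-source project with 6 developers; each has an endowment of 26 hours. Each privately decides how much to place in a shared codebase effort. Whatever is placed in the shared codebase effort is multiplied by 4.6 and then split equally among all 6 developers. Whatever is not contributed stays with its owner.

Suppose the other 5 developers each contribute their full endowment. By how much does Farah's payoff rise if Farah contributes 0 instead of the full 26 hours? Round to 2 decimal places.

6.07 hours

Switching from a contribution of 26 to 0 lets Farah keep an extra 26 hours, but lowers the shared codebase effort by 26, which costs Farah their own share of that drop: 4.6/6 × 26 = 19.93.
Net gain = 26 − 19.93 = 6.07. The private return per contributed unit (0.7667) is below 1, so free-riding is indeed the best response regardless of what the others do.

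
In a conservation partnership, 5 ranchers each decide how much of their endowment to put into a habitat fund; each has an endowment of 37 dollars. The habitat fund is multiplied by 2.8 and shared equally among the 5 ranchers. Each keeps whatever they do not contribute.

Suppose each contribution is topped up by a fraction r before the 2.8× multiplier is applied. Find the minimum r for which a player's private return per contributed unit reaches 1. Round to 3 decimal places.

With matching at rate r, one contributed unit becomes (1 + r) in the habitat fund and returns 2.8 × (1 + r) / 5 to the contributor.
Setting this equal to 1: 1 + r = 5/2.8 = 1.7857.
So the minimum matching rate is r = 1.7857 − 1 = 0.786.

0.786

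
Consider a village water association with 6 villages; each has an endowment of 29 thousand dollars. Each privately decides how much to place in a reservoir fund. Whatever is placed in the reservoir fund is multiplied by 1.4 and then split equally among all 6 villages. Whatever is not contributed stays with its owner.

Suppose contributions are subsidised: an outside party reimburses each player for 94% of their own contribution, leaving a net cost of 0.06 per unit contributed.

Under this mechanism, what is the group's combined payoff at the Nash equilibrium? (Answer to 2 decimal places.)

Under the mechanism each unit contributed yields (1.4/6) / 0.06 = 3.8889 back to its contributor per unit of net cost, which exceeds 1, making full contribution the dominant choice for everyone.
At the Nash equilibrium everyone contributes 29. Group total payoff = 6 × (29 × 0.94 + 1.4 × 29) = 407.16.

407.16 thousand dollars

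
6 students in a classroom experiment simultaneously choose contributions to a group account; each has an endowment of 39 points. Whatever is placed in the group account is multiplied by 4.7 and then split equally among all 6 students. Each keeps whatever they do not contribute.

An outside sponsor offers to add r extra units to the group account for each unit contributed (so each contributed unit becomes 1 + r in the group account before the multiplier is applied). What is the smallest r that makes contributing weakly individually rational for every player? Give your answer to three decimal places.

With matching at rate r, one contributed unit becomes (1 + r) in the group account and returns 4.7 × (1 + r) / 6 to the contributor.
Setting this equal to 1: 1 + r = 6/4.7 = 1.2766.
So the minimum matching rate is r = 1.2766 − 1 = 0.277.

0.277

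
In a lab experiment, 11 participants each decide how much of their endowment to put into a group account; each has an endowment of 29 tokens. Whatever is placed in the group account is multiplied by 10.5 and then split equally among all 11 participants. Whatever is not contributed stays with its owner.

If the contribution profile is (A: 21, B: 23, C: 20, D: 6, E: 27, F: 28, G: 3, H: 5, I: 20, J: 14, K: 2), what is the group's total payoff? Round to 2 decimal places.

Total contributed: 21 + 23 + 20 + 6 + 27 + 28 + 3 + 5 + 20 + 14 + 2 = 169; total kept: 11 × 29 − 169 = 150.
The group account pays out 10.5 × 169 = 1774.50 in aggregate.
Group total = 150 + 1774.50 = 1924.50.

1924.50 tokens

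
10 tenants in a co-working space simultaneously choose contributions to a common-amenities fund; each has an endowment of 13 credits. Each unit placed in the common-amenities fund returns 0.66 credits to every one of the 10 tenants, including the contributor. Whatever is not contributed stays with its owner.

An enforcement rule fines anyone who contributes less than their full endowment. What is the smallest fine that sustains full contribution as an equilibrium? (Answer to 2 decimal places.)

Given the others contribute fully, the best deviation is to contribute 0 (any partial contribution still incurs the fine and gives up units whose private return 0.66 is below 1).
Deviating from 13 to 0 saves 13 credits but forfeits the deviator's share of the drop in the common-amenities fund: 0.66 × 13 = 8.58.
So the deviation gain is 13 − 8.58 = 4.42, and the fine must be at least 4.42 credits to wipe it out.

4.42 credits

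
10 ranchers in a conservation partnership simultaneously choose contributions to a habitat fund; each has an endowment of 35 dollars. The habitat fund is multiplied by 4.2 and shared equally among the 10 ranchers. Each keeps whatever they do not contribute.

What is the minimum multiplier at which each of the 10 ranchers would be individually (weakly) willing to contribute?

A contributed unit returns (multiplier)/10 to its contributor.
This reaches 1 exactly when the multiplier is 10.

10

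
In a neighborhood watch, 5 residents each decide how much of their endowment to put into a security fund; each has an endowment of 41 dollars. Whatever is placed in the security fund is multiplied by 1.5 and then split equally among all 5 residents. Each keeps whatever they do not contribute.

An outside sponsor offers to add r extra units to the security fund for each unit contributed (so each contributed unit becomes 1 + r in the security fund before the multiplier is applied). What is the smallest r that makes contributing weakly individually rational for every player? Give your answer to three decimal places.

2.333

With matching at rate r, one contributed unit becomes (1 + r) in the security fund and returns 1.5 × (1 + r) / 5 to the contributor.
Setting this equal to 1: 1 + r = 5/1.5 = 3.3333.
So the minimum matching rate is r = 3.3333 − 1 = 2.333.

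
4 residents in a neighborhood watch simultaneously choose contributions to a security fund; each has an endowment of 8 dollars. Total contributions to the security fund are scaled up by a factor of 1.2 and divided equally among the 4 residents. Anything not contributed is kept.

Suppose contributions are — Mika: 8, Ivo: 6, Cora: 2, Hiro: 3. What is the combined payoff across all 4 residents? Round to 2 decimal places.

Total contributed: 8 + 6 + 2 + 3 = 19; total kept: 4 × 8 − 19 = 13.
The security fund pays out 1.2 × 19 = 22.80 in aggregate.
Group total = 13 + 22.80 = 35.80.

35.80 dollars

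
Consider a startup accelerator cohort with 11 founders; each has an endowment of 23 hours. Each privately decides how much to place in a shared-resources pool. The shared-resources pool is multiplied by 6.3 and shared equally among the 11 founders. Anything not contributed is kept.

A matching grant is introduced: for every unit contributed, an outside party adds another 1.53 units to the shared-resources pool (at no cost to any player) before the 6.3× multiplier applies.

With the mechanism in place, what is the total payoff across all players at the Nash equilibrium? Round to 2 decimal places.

With the mechanism, a contributed unit returns 6.3 × 2.53 / 11 = 1.4490 per unit of net cost to the contributor — now above 1 — so contributing fully is weakly dominant for every player.
At the Nash equilibrium everyone contributes 23. Group total payoff = 6.3 × 2.53 × 253 = 4032.57.

4032.57 hours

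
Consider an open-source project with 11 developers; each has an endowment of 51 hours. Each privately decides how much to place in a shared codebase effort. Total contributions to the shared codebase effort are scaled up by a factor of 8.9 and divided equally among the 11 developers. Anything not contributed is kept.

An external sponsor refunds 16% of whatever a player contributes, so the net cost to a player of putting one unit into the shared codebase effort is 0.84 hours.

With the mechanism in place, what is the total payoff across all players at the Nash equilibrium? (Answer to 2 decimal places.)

Even with the mechanism, each unit contributed returns only (8.9/11) / 0.84 = 0.9632 per unit of net cost, so contributing nothing is still dominant.
Everyone keeps their endowment and the group total is 11 × 51 = 561.

561.00 hours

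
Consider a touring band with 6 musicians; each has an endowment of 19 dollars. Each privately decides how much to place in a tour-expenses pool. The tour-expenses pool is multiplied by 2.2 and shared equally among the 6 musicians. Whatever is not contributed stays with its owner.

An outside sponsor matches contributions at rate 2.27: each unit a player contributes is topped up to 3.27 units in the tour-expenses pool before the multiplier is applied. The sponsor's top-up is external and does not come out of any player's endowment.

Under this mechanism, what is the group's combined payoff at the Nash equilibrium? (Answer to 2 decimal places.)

820.12 dollars

The effective private return per unit is now 2.2 × 3.27 / 6 = 1.1990 > 1, so every player's dominant strategy flips to full contribution.
At the Nash equilibrium everyone contributes 19. Group total payoff = 2.2 × 3.27 × 114 = 820.12.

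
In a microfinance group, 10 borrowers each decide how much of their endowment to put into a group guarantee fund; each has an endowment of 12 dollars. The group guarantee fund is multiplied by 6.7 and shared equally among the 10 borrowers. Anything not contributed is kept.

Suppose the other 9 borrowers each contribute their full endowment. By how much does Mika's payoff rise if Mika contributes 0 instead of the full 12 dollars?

Switching from a contribution of 12 to 0 lets Mika keep an extra 12 dollars, but lowers the group guarantee fund by 12, which costs Mika their own share of that drop: 6.7/10 × 12 = 8.04.
Net gain = 12 − 8.04 = 3.96. The private return per contributed unit (0.6700) is below 1, so free-riding is indeed the best response regardless of what the others do.

3.96 dollars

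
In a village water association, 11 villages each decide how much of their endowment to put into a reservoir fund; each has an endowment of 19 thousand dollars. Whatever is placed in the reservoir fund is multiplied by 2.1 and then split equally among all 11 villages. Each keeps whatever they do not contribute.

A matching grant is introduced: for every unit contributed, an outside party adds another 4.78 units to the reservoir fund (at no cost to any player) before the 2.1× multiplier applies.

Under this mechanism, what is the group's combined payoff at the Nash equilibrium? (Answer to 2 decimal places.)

The effective private return per unit is now 2.1 × 5.78 / 11 = 1.1035 > 1, so every player's dominant strategy flips to full contribution.
So the Nash equilibrium is full contribution by all 11; the group earns 2.1 × 5.78 × 209 = 2536.84.

2536.84 thousand dollars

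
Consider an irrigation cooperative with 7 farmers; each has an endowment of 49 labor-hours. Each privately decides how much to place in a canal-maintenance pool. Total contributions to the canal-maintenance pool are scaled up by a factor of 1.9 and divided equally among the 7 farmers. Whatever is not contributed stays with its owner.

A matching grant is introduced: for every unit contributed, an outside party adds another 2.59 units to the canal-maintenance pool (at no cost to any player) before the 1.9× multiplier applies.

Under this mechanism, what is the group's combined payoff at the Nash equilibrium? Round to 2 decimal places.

343.00 labor-hours

With the mechanism, a contributed unit returns 1.9 × 3.59 / 7 = 0.9744 per unit of net cost — still below 1 — so contributing 0 remains dominant for every player.
At the Nash equilibrium no one contributes; group total payoff = 7 × 49 = 343.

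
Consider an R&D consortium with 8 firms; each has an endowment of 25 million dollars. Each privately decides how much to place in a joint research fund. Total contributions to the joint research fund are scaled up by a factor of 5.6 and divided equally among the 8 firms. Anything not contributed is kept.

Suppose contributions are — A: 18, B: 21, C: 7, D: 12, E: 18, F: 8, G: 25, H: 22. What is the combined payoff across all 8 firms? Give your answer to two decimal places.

802.60 million dollars

Total contributed: 18 + 21 + 7 + 12 + 18 + 8 + 25 + 22 = 131; total kept: 8 × 25 − 131 = 69.
The joint research fund pays out 5.6 × 131 = 733.60 in aggregate.
Group total = 69 + 733.60 = 802.60.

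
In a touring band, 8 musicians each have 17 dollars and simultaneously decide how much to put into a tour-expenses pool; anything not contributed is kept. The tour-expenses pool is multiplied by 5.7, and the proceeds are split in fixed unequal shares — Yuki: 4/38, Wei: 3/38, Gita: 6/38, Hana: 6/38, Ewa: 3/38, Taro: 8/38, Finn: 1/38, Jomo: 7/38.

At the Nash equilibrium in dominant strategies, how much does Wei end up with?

For player j, contributing a unit is worthwhile iff 5.7 × (j's share) ≥ 1, i.e. iff j's share is at least 0.1754.
Taro and Jomo clear that bar, contributing 17 each; the remaining 6 contribute 0. Total contributed: 34.
Wei keeps 17 and receives 5.7 × 34 × 3/38 = 15.30 from the tour-expenses pool, for a payoff of 32.30.

32.30 dollars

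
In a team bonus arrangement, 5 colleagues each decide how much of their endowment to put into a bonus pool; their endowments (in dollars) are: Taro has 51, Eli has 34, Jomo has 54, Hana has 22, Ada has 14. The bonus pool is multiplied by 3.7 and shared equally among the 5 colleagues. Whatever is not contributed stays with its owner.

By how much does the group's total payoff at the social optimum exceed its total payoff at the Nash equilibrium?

472.50 dollars

The private return per contributed unit is 3.7/5 = 0.7400 < 1 for every player regardless of endowment, so the Nash equilibrium is zero contribution and the group total is Σ E_j = 51 + 34 + 54 + 22 + 14 = 175.
Each contributed unit returns 3.700 to the group, so the social optimum is full contribution by everyone: group total = 3.700 × 175 = 647.50.
Efficiency loss = (3.700 − 1) × 175 = 472.50.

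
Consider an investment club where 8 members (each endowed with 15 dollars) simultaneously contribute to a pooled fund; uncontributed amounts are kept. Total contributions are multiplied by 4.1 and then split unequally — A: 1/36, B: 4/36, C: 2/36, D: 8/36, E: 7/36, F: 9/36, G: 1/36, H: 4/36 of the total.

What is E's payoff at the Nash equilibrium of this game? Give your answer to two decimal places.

Player j's private return per contributed unit is 4.1 × (j's share). Contributing is weakly dominant for j when that share is at least 1/4.1 = 0.2439, and contributing 0 is dominant otherwise.
Only F (9/36) clears that bar, contributing 15; the remaining 7 contribute 0. Total contributed: 15.
E keeps 15 and receives 4.1 × 15 × 7/36 = 11.96 from the pooled fund, for a payoff of 26.96.

26.96 dollars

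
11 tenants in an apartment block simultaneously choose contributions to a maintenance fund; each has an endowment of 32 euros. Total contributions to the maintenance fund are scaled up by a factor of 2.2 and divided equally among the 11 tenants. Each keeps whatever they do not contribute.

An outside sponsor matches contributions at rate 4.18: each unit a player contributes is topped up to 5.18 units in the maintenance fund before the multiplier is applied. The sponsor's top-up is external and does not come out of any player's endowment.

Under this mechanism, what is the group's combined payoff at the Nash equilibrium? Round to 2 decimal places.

4011.39 euros

The effective private return per unit is now 2.2 × 5.18 / 11 = 1.0360 > 1, so every player's dominant strategy flips to full contribution.
At the Nash equilibrium everyone contributes 32. Group total payoff = 2.2 × 5.18 × 352 = 4011.39.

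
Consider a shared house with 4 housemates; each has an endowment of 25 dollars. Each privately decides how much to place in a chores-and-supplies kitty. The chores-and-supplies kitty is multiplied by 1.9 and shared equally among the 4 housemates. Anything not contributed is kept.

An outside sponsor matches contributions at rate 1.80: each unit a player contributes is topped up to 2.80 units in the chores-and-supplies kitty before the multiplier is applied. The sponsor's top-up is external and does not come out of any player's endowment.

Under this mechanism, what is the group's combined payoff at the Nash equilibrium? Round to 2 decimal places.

532.00 dollars

With the mechanism, a contributed unit returns 1.9 × 2.80 / 4 = 1.3300 per unit of net cost to the contributor — now above 1 — so contributing fully is weakly dominant for every player.
At the Nash equilibrium everyone contributes 25. Group total payoff = 1.9 × 2.80 × 100 = 532.00.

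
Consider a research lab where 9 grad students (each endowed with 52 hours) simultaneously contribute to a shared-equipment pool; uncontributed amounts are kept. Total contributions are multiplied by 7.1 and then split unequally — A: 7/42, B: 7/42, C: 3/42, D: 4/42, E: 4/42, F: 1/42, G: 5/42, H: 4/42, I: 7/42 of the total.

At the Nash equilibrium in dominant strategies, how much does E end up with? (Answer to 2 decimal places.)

For player j, contributing a unit is worthwhile iff 7.1 × (j's share) ≥ 1, i.e. iff j's share is at least 0.1408.
The shares above 0.1408 belong to A, B and I, contributing 52 each; the remaining 6 contribute 0. Total contributed: 156.
E keeps 52 and receives 7.1 × 156 × 4/42 = 105.49 from the shared-equipment pool, for a payoff of 157.49.

157.49 hours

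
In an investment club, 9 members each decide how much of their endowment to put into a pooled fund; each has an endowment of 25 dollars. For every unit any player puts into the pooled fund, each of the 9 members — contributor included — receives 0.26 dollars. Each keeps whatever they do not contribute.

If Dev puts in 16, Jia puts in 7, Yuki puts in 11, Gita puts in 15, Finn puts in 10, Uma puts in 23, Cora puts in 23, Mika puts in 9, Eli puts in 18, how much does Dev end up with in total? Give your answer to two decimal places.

Total contributed: 16 + 7 + 11 + 15 + 10 + 23 + 23 + 9 + 18 = 132.
Each receives 0.26 × 132 = 34.32 from the pooled fund.
Dev keeps 25 − 16 = 9, so Dev's payoff is 9 + 34.32 = 43.32.

43.32 dollars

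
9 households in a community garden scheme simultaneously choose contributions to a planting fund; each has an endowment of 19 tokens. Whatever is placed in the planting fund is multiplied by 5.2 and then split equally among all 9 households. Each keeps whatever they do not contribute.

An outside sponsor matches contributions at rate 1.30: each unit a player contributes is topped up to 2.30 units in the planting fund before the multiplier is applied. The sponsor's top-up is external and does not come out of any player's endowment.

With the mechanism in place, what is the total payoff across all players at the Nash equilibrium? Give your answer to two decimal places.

Under the mechanism each unit contributed yields 5.2 × 2.30 / 9 = 1.3289 back to its contributor per unit of net cost, which exceeds 1, making full contribution the dominant choice for everyone.
At the Nash equilibrium everyone contributes 19. Group total payoff = 5.2 × 2.30 × 171 = 2045.16.

2045.16 tokens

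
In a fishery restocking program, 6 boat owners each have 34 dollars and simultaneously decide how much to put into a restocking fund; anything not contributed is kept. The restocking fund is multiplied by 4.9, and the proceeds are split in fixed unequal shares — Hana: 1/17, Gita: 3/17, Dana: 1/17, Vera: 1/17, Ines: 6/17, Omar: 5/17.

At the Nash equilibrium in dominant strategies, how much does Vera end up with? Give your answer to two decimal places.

53.60 dollars

A player with share s gets back 4.9·s per unit contributed, so full contribution is dominant for anyone with s > 1/4.9 = 0.2041 and zero contribution is dominant for anyone below.
The shares above 0.2041 belong to Ines and Omar, contributing 34 each; the remaining 4 contribute 0. Total contributed: 68.
Vera keeps 34 and receives 4.9 × 68 × 1/17 = 19.60 from the restocking fund, for a payoff of 53.60.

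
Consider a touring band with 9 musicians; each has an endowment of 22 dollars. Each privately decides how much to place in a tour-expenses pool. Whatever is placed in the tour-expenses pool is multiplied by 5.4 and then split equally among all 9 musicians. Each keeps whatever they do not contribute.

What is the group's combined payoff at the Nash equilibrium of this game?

198.00 dollars

Each contributed unit returns 5.4/9 = 0.6000 to its contributor — below 1 — so contributing 0 is dominant for every player. At the Nash equilibrium everyone keeps their 22, and the group total is 9 × 22 = 198.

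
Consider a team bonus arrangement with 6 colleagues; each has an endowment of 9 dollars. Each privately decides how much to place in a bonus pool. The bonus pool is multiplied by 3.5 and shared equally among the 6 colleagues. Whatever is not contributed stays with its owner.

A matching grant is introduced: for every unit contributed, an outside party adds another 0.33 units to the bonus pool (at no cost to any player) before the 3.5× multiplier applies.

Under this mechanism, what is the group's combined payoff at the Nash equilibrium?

54.00 dollars

Even with the mechanism, each unit contributed returns only 3.5 × 1.33 / 6 = 0.7758 per unit of net cost, so contributing nothing is still dominant.
At the Nash equilibrium no one contributes; group total payoff = 6 × 9 = 54.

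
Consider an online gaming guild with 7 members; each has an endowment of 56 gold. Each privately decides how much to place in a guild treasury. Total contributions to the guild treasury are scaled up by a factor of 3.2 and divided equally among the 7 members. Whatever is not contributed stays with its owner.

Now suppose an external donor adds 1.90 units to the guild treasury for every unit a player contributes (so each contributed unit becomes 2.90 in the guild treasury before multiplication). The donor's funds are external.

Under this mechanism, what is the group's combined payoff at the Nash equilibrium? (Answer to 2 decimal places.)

3637.76 gold

With the mechanism, a contributed unit returns 3.2 × 2.90 / 7 = 1.3257 per unit of net cost to the contributor — now above 1 — so contributing fully is weakly dominant for every player.
So the Nash equilibrium is full contribution by all 7; the group earns 3.2 × 2.90 × 392 = 3637.76.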